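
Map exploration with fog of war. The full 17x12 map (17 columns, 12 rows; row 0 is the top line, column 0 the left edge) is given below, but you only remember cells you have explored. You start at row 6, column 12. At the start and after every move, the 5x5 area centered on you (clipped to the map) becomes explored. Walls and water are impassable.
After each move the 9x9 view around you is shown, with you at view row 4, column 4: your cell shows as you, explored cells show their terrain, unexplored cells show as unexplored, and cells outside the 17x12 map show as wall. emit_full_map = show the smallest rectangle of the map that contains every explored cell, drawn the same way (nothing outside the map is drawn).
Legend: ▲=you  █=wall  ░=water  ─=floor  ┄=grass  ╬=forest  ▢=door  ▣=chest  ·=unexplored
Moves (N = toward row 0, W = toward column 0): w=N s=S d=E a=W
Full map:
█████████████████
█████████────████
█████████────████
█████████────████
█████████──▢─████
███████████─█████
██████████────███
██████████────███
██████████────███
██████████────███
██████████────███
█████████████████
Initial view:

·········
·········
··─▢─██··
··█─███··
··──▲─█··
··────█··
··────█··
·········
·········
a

·········
·········
··──▢─██·
··██─███·
··█─▲──█·
··█────█·
··█────█·
·········
·········

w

·········
·········
··────█··
··──▢─██·
··██▲███·
··█────█·
··█────█·
··█────█·
·········

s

·········
··────█··
··──▢─██·
··██─███·
··█─▲──█·
··█────█·
··█────█·
·········
·········

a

·········
···────█·
··█──▢─██
··███─███
··██▲───█
··██────█
··██────█
·········
·········

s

···────█·
··█──▢─██
··███─███
··██────█
··██▲───█
··██────█
··██───··
·········
·········

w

·········
···────█·
··█──▢─██
··███─███
··██▲───█
··██────█
··██────█
··██───··
·········

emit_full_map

·────█·
█──▢─██
███─███
██▲───█
██────█
██────█
██───··

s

···────█·
··█──▢─██
··███─███
··██────█
··██▲───█
··██────█
··██───··
·········
·········

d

··────█··
·█──▢─██·
·███─███·
·██────█·
·██─▲──█·
·██────█·
·██────··
·········
·········

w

·········
··────█··
·█──▢─██·
·███─███·
·██─▲──█·
·██────█·
·██────█·
·██────··
·········

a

·········
···────█·
··█──▢─██
··███─███
··██▲───█
··██────█
··██────█
··██────·
·········

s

···────█·
··█──▢─██
··███─███
··██────█
··██▲───█
··██────█
··██────·
·········
·········

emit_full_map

·────█·
█──▢─██
███─███
██────█
██▲───█
██────█
██────·

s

··█──▢─██
··███─███
··██────█
··██────█
··██▲───█
··██────·
··██───··
·········
█████████

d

·█──▢─██·
·███─███·
·██────█·
·██────█·
·██─▲──█·
·██────··
·██────··
·········
█████████

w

··────█··
·█──▢─██·
·███─███·
·██────█·
·██─▲──█·
·██────█·
·██────··
·██────··
·········

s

·█──▢─██·
·███─███·
·██────█·
·██────█·
·██─▲──█·
·██────··
·██────··
·········
█████████

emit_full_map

·────█·
█──▢─██
███─███
██────█
██────█
██─▲──█
██────·
██────·


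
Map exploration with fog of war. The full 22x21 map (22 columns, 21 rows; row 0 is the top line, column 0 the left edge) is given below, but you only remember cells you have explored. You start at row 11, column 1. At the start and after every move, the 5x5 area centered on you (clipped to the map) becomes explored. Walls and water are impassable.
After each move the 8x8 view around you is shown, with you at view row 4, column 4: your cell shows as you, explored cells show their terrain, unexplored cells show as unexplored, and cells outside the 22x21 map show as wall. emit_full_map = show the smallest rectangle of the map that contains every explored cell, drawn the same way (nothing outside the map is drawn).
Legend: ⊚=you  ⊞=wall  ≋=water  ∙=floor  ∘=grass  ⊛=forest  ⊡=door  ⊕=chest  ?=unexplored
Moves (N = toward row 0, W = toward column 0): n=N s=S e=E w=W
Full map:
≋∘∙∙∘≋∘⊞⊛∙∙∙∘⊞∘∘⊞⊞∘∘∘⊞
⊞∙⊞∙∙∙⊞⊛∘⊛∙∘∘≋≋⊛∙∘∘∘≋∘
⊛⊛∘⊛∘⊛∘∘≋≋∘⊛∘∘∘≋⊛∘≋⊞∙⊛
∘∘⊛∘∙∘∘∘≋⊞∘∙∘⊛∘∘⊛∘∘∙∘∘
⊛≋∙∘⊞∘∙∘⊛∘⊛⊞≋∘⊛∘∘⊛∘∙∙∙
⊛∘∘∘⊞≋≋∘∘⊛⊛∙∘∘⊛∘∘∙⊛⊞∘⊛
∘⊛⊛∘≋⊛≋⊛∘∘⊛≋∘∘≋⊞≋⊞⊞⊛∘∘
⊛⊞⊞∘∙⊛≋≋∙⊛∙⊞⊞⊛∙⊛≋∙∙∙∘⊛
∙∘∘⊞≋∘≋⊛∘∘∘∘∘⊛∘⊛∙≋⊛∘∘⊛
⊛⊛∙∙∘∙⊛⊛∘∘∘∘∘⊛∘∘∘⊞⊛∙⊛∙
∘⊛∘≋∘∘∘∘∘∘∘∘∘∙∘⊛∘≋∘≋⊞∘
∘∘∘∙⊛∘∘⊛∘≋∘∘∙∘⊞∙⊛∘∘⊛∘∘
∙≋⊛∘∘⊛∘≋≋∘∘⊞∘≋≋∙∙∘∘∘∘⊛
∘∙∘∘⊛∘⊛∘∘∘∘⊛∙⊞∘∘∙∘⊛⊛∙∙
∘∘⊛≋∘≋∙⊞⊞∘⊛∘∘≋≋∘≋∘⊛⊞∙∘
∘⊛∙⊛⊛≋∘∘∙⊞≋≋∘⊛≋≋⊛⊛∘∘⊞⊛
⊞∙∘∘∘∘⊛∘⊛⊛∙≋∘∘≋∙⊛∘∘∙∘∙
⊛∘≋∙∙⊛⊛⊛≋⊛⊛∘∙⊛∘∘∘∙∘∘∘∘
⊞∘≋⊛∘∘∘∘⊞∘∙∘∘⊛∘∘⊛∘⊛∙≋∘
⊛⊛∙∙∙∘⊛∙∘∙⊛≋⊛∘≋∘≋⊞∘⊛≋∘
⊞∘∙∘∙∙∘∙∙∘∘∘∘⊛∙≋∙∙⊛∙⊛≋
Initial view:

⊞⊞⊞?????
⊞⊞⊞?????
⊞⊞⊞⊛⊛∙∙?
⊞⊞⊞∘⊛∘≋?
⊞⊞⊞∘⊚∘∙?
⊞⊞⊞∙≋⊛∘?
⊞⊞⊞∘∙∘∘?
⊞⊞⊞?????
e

⊞⊞??????
⊞⊞??????
⊞⊞⊛⊛∙∙∘?
⊞⊞∘⊛∘≋∘?
⊞⊞∘∘⊚∙⊛?
⊞⊞∙≋⊛∘∘?
⊞⊞∘∙∘∘⊛?
⊞⊞??????

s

⊞⊞??????
⊞⊞⊛⊛∙∙∘?
⊞⊞∘⊛∘≋∘?
⊞⊞∘∘∘∙⊛?
⊞⊞∙≋⊚∘∘?
⊞⊞∘∙∘∘⊛?
⊞⊞∘∘⊛≋∘?
⊞⊞??????

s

⊞⊞⊛⊛∙∙∘?
⊞⊞∘⊛∘≋∘?
⊞⊞∘∘∘∙⊛?
⊞⊞∙≋⊛∘∘?
⊞⊞∘∙⊚∘⊛?
⊞⊞∘∘⊛≋∘?
⊞⊞∘⊛∙⊛⊛?
⊞⊞??????

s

⊞⊞∘⊛∘≋∘?
⊞⊞∘∘∘∙⊛?
⊞⊞∙≋⊛∘∘?
⊞⊞∘∙∘∘⊛?
⊞⊞∘∘⊚≋∘?
⊞⊞∘⊛∙⊛⊛?
⊞⊞⊞∙∘∘∘?
⊞⊞??????

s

⊞⊞∘∘∘∙⊛?
⊞⊞∙≋⊛∘∘?
⊞⊞∘∙∘∘⊛?
⊞⊞∘∘⊛≋∘?
⊞⊞∘⊛⊚⊛⊛?
⊞⊞⊞∙∘∘∘?
⊞⊞⊛∘≋∙∙?
⊞⊞??????

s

⊞⊞∙≋⊛∘∘?
⊞⊞∘∙∘∘⊛?
⊞⊞∘∘⊛≋∘?
⊞⊞∘⊛∙⊛⊛?
⊞⊞⊞∙⊚∘∘?
⊞⊞⊛∘≋∙∙?
⊞⊞⊞∘≋⊛∘?
⊞⊞??????

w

⊞⊞⊞∙≋⊛∘∘
⊞⊞⊞∘∙∘∘⊛
⊞⊞⊞∘∘⊛≋∘
⊞⊞⊞∘⊛∙⊛⊛
⊞⊞⊞⊞⊚∘∘∘
⊞⊞⊞⊛∘≋∙∙
⊞⊞⊞⊞∘≋⊛∘
⊞⊞⊞?????

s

⊞⊞⊞∘∙∘∘⊛
⊞⊞⊞∘∘⊛≋∘
⊞⊞⊞∘⊛∙⊛⊛
⊞⊞⊞⊞∙∘∘∘
⊞⊞⊞⊛⊚≋∙∙
⊞⊞⊞⊞∘≋⊛∘
⊞⊞⊞⊛⊛∙∙?
⊞⊞⊞?????

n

⊞⊞⊞∙≋⊛∘∘
⊞⊞⊞∘∙∘∘⊛
⊞⊞⊞∘∘⊛≋∘
⊞⊞⊞∘⊛∙⊛⊛
⊞⊞⊞⊞⊚∘∘∘
⊞⊞⊞⊛∘≋∙∙
⊞⊞⊞⊞∘≋⊛∘
⊞⊞⊞⊛⊛∙∙?

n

⊞⊞⊞∘∘∘∙⊛
⊞⊞⊞∙≋⊛∘∘
⊞⊞⊞∘∙∘∘⊛
⊞⊞⊞∘∘⊛≋∘
⊞⊞⊞∘⊚∙⊛⊛
⊞⊞⊞⊞∙∘∘∘
⊞⊞⊞⊛∘≋∙∙
⊞⊞⊞⊞∘≋⊛∘

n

⊞⊞⊞∘⊛∘≋∘
⊞⊞⊞∘∘∘∙⊛
⊞⊞⊞∙≋⊛∘∘
⊞⊞⊞∘∙∘∘⊛
⊞⊞⊞∘⊚⊛≋∘
⊞⊞⊞∘⊛∙⊛⊛
⊞⊞⊞⊞∙∘∘∘
⊞⊞⊞⊛∘≋∙∙

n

⊞⊞⊞⊛⊛∙∙∘
⊞⊞⊞∘⊛∘≋∘
⊞⊞⊞∘∘∘∙⊛
⊞⊞⊞∙≋⊛∘∘
⊞⊞⊞∘⊚∘∘⊛
⊞⊞⊞∘∘⊛≋∘
⊞⊞⊞∘⊛∙⊛⊛
⊞⊞⊞⊞∙∘∘∘

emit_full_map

⊛⊛∙∙∘
∘⊛∘≋∘
∘∘∘∙⊛
∙≋⊛∘∘
∘⊚∘∘⊛
∘∘⊛≋∘
∘⊛∙⊛⊛
⊞∙∘∘∘
⊛∘≋∙∙
⊞∘≋⊛∘
⊛⊛∙∙?

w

⊞⊞⊞⊞⊛⊛∙∙
⊞⊞⊞⊞∘⊛∘≋
⊞⊞⊞⊞∘∘∘∙
⊞⊞⊞⊞∙≋⊛∘
⊞⊞⊞⊞⊚∙∘∘
⊞⊞⊞⊞∘∘⊛≋
⊞⊞⊞⊞∘⊛∙⊛
⊞⊞⊞⊞⊞∙∘∘

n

⊞⊞⊞⊞????
⊞⊞⊞⊞⊛⊛∙∙
⊞⊞⊞⊞∘⊛∘≋
⊞⊞⊞⊞∘∘∘∙
⊞⊞⊞⊞⊚≋⊛∘
⊞⊞⊞⊞∘∙∘∘
⊞⊞⊞⊞∘∘⊛≋
⊞⊞⊞⊞∘⊛∙⊛

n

⊞⊞⊞⊞????
⊞⊞⊞⊞????
⊞⊞⊞⊞⊛⊛∙∙
⊞⊞⊞⊞∘⊛∘≋
⊞⊞⊞⊞⊚∘∘∙
⊞⊞⊞⊞∙≋⊛∘
⊞⊞⊞⊞∘∙∘∘
⊞⊞⊞⊞∘∘⊛≋

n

⊞⊞⊞⊞????
⊞⊞⊞⊞????
⊞⊞⊞⊞∙∘∘?
⊞⊞⊞⊞⊛⊛∙∙
⊞⊞⊞⊞⊚⊛∘≋
⊞⊞⊞⊞∘∘∘∙
⊞⊞⊞⊞∙≋⊛∘
⊞⊞⊞⊞∘∙∘∘

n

⊞⊞⊞⊞????
⊞⊞⊞⊞????
⊞⊞⊞⊞⊛⊞⊞?
⊞⊞⊞⊞∙∘∘?
⊞⊞⊞⊞⊚⊛∙∙
⊞⊞⊞⊞∘⊛∘≋
⊞⊞⊞⊞∘∘∘∙
⊞⊞⊞⊞∙≋⊛∘

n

⊞⊞⊞⊞????
⊞⊞⊞⊞????
⊞⊞⊞⊞∘⊛⊛?
⊞⊞⊞⊞⊛⊞⊞?
⊞⊞⊞⊞⊚∘∘?
⊞⊞⊞⊞⊛⊛∙∙
⊞⊞⊞⊞∘⊛∘≋
⊞⊞⊞⊞∘∘∘∙

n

⊞⊞⊞⊞????
⊞⊞⊞⊞????
⊞⊞⊞⊞⊛∘∘?
⊞⊞⊞⊞∘⊛⊛?
⊞⊞⊞⊞⊚⊞⊞?
⊞⊞⊞⊞∙∘∘?
⊞⊞⊞⊞⊛⊛∙∙
⊞⊞⊞⊞∘⊛∘≋

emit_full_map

⊛∘∘??
∘⊛⊛??
⊚⊞⊞??
∙∘∘??
⊛⊛∙∙∘
∘⊛∘≋∘
∘∘∘∙⊛
∙≋⊛∘∘
∘∙∘∘⊛
∘∘⊛≋∘
∘⊛∙⊛⊛
⊞∙∘∘∘
⊛∘≋∙∙
⊞∘≋⊛∘
⊛⊛∙∙?


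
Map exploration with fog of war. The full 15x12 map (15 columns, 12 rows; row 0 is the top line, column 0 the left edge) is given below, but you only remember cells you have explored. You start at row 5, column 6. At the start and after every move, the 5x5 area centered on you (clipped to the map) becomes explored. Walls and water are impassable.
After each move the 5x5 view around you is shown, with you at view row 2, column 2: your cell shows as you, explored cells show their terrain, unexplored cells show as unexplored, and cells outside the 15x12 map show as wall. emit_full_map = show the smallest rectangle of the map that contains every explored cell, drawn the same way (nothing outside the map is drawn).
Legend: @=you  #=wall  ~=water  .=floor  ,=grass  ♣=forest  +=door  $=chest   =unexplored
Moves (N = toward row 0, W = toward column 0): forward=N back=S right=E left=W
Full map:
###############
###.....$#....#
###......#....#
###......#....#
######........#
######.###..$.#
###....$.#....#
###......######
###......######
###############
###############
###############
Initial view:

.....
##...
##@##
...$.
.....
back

##...
##.##
..@$.
.....
.....

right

#....
#.###
..@.#
....#
....#

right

.....
.###.
.$@#.
...##
...##

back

.###.
.$.#.
..@##
...##
#####

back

.$.#.
...##
..@##
#####
#####

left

..$.#
....#
..@.#
#####
#####

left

...$.
.....
..@..
#####
#####

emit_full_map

.....  
##.....
##.###.
...$.#.
.....##
..@..##
#######
#######

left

....$
.....
..@..
#####
#####

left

#....
#....
#.@..
#####
#####

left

##...
##...
##@..
#####
#####

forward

#####
##...
##@..
##...
#####

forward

#####
#####
##@..
##...
##...

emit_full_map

   .....  
#####.....
#####.###.
##@...$.#.
##......##
##......##
##########
##########

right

####.
####.
#.@..
#....
#....

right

###..
###.#
..@.$
.....
.....

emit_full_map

   .....  
#####.....
#####.###.
##..@.$.#.
##......##
##......##
##########
##########


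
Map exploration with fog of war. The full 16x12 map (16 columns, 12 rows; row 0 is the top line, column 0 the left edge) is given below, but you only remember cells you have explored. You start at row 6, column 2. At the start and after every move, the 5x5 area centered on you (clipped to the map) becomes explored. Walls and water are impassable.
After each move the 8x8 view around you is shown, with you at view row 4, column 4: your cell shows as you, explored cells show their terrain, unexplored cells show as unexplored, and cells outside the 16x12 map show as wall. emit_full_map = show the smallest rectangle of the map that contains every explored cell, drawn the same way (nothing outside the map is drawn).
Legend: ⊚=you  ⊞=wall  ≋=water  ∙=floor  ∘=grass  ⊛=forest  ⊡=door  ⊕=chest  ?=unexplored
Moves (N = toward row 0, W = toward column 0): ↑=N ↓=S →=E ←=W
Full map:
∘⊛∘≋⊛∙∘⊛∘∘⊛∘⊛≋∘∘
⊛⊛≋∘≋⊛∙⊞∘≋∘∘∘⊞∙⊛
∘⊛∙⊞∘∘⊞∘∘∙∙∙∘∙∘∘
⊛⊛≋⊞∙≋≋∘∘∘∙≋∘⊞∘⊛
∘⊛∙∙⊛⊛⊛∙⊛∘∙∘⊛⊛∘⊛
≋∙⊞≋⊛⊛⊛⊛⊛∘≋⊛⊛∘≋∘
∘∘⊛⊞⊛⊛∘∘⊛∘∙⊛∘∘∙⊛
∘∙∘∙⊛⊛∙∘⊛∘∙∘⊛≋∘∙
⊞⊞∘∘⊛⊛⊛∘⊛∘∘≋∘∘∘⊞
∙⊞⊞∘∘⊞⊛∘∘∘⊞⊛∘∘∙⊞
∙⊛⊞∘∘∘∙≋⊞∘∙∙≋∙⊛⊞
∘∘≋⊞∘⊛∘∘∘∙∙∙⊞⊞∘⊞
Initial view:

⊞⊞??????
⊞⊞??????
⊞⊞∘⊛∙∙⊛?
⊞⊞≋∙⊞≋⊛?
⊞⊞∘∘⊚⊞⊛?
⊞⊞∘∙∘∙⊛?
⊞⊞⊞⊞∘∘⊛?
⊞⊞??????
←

⊞⊞⊞?????
⊞⊞⊞?????
⊞⊞⊞∘⊛∙∙⊛
⊞⊞⊞≋∙⊞≋⊛
⊞⊞⊞∘⊚⊛⊞⊛
⊞⊞⊞∘∙∘∙⊛
⊞⊞⊞⊞⊞∘∘⊛
⊞⊞⊞?????

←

⊞⊞⊞⊞????
⊞⊞⊞⊞????
⊞⊞⊞⊞∘⊛∙∙
⊞⊞⊞⊞≋∙⊞≋
⊞⊞⊞⊞⊚∘⊛⊞
⊞⊞⊞⊞∘∙∘∙
⊞⊞⊞⊞⊞⊞∘∘
⊞⊞⊞⊞????

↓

⊞⊞⊞⊞????
⊞⊞⊞⊞∘⊛∙∙
⊞⊞⊞⊞≋∙⊞≋
⊞⊞⊞⊞∘∘⊛⊞
⊞⊞⊞⊞⊚∙∘∙
⊞⊞⊞⊞⊞⊞∘∘
⊞⊞⊞⊞∙⊞⊞?
⊞⊞⊞⊞????

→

⊞⊞⊞?????
⊞⊞⊞∘⊛∙∙⊛
⊞⊞⊞≋∙⊞≋⊛
⊞⊞⊞∘∘⊛⊞⊛
⊞⊞⊞∘⊚∘∙⊛
⊞⊞⊞⊞⊞∘∘⊛
⊞⊞⊞∙⊞⊞∘?
⊞⊞⊞?????

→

⊞⊞??????
⊞⊞∘⊛∙∙⊛?
⊞⊞≋∙⊞≋⊛?
⊞⊞∘∘⊛⊞⊛?
⊞⊞∘∙⊚∙⊛?
⊞⊞⊞⊞∘∘⊛?
⊞⊞∙⊞⊞∘∘?
⊞⊞??????

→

⊞???????
⊞∘⊛∙∙⊛??
⊞≋∙⊞≋⊛⊛?
⊞∘∘⊛⊞⊛⊛?
⊞∘∙∘⊚⊛⊛?
⊞⊞⊞∘∘⊛⊛?
⊞∙⊞⊞∘∘⊞?
⊞???????

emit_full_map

∘⊛∙∙⊛?
≋∙⊞≋⊛⊛
∘∘⊛⊞⊛⊛
∘∙∘⊚⊛⊛
⊞⊞∘∘⊛⊛
∙⊞⊞∘∘⊞

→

????????
∘⊛∙∙⊛???
≋∙⊞≋⊛⊛⊛?
∘∘⊛⊞⊛⊛∘?
∘∙∘∙⊚⊛∙?
⊞⊞∘∘⊛⊛⊛?
∙⊞⊞∘∘⊞⊛?
????????

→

????????
⊛∙∙⊛????
∙⊞≋⊛⊛⊛⊛?
∘⊛⊞⊛⊛∘∘?
∙∘∙⊛⊚∙∘?
⊞∘∘⊛⊛⊛∘?
⊞⊞∘∘⊞⊛∘?
????????

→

????????
∙∙⊛?????
⊞≋⊛⊛⊛⊛⊛?
⊛⊞⊛⊛∘∘⊛?
∘∙⊛⊛⊚∘⊛?
∘∘⊛⊛⊛∘⊛?
⊞∘∘⊞⊛∘∘?
????????

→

????????
∙⊛??????
≋⊛⊛⊛⊛⊛∘?
⊞⊛⊛∘∘⊛∘?
∙⊛⊛∙⊚⊛∘?
∘⊛⊛⊛∘⊛∘?
∘∘⊞⊛∘∘∘?
????????

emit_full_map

∘⊛∙∙⊛?????
≋∙⊞≋⊛⊛⊛⊛⊛∘
∘∘⊛⊞⊛⊛∘∘⊛∘
∘∙∘∙⊛⊛∙⊚⊛∘
⊞⊞∘∘⊛⊛⊛∘⊛∘
∙⊞⊞∘∘⊞⊛∘∘∘

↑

????????
????????
∙⊛⊛⊛∙⊛∘?
≋⊛⊛⊛⊛⊛∘?
⊞⊛⊛∘⊚⊛∘?
∙⊛⊛∙∘⊛∘?
∘⊛⊛⊛∘⊛∘?
∘∘⊞⊛∘∘∘?

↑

????????
????????
??≋≋∘∘∘?
∙⊛⊛⊛∙⊛∘?
≋⊛⊛⊛⊚⊛∘?
⊞⊛⊛∘∘⊛∘?
∙⊛⊛∙∘⊛∘?
∘⊛⊛⊛∘⊛∘?

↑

????????
????????
??∘⊞∘∘∙?
??≋≋∘∘∘?
∙⊛⊛⊛⊚⊛∘?
≋⊛⊛⊛⊛⊛∘?
⊞⊛⊛∘∘⊛∘?
∙⊛⊛∙∘⊛∘?

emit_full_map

?????∘⊞∘∘∙
?????≋≋∘∘∘
∘⊛∙∙⊛⊛⊛⊚⊛∘
≋∙⊞≋⊛⊛⊛⊛⊛∘
∘∘⊛⊞⊛⊛∘∘⊛∘
∘∙∘∙⊛⊛∙∘⊛∘
⊞⊞∘∘⊛⊛⊛∘⊛∘
∙⊞⊞∘∘⊞⊛∘∘∘


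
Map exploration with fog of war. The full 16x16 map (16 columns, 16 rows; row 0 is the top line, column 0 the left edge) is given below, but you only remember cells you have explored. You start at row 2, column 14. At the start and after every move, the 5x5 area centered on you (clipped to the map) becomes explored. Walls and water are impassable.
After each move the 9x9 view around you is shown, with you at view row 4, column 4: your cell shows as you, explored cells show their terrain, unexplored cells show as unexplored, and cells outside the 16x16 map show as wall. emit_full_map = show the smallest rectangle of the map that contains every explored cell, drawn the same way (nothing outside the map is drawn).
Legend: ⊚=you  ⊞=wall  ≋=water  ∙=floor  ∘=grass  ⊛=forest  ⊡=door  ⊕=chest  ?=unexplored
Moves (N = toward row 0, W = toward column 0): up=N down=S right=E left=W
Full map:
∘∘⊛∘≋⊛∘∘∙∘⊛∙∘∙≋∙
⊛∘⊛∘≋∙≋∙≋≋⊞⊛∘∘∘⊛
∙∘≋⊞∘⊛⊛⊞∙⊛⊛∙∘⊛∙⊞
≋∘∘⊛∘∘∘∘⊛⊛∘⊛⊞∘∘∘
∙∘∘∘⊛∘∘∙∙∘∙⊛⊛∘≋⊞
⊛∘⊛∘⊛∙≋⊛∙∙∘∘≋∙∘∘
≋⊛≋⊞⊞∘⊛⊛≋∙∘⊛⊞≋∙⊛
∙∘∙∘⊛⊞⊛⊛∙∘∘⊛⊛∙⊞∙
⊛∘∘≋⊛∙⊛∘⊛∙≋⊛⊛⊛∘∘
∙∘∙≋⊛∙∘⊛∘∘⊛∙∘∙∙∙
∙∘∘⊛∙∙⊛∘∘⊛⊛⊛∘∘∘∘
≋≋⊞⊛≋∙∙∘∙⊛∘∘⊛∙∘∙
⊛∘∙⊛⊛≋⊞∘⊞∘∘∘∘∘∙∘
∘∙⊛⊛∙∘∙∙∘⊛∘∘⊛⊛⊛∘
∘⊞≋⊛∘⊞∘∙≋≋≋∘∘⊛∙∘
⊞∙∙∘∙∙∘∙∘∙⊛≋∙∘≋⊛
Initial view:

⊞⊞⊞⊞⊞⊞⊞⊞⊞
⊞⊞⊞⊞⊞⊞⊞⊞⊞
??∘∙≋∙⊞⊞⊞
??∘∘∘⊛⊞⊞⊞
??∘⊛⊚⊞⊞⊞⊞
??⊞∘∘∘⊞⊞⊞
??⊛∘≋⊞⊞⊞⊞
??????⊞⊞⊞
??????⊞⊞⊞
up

⊞⊞⊞⊞⊞⊞⊞⊞⊞
⊞⊞⊞⊞⊞⊞⊞⊞⊞
⊞⊞⊞⊞⊞⊞⊞⊞⊞
??∘∙≋∙⊞⊞⊞
??∘∘⊚⊛⊞⊞⊞
??∘⊛∙⊞⊞⊞⊞
??⊞∘∘∘⊞⊞⊞
??⊛∘≋⊞⊞⊞⊞
??????⊞⊞⊞

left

⊞⊞⊞⊞⊞⊞⊞⊞⊞
⊞⊞⊞⊞⊞⊞⊞⊞⊞
⊞⊞⊞⊞⊞⊞⊞⊞⊞
??∙∘∙≋∙⊞⊞
??⊛∘⊚∘⊛⊞⊞
??∙∘⊛∙⊞⊞⊞
??⊛⊞∘∘∘⊞⊞
???⊛∘≋⊞⊞⊞
???????⊞⊞

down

⊞⊞⊞⊞⊞⊞⊞⊞⊞
⊞⊞⊞⊞⊞⊞⊞⊞⊞
??∙∘∙≋∙⊞⊞
??⊛∘∘∘⊛⊞⊞
??∙∘⊚∙⊞⊞⊞
??⊛⊞∘∘∘⊞⊞
??⊛⊛∘≋⊞⊞⊞
???????⊞⊞
???????⊞⊞

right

⊞⊞⊞⊞⊞⊞⊞⊞⊞
⊞⊞⊞⊞⊞⊞⊞⊞⊞
?∙∘∙≋∙⊞⊞⊞
?⊛∘∘∘⊛⊞⊞⊞
?∙∘⊛⊚⊞⊞⊞⊞
?⊛⊞∘∘∘⊞⊞⊞
?⊛⊛∘≋⊞⊞⊞⊞
??????⊞⊞⊞
??????⊞⊞⊞

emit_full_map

∙∘∙≋∙
⊛∘∘∘⊛
∙∘⊛⊚⊞
⊛⊞∘∘∘
⊛⊛∘≋⊞

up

⊞⊞⊞⊞⊞⊞⊞⊞⊞
⊞⊞⊞⊞⊞⊞⊞⊞⊞
⊞⊞⊞⊞⊞⊞⊞⊞⊞
?∙∘∙≋∙⊞⊞⊞
?⊛∘∘⊚⊛⊞⊞⊞
?∙∘⊛∙⊞⊞⊞⊞
?⊛⊞∘∘∘⊞⊞⊞
?⊛⊛∘≋⊞⊞⊞⊞
??????⊞⊞⊞

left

⊞⊞⊞⊞⊞⊞⊞⊞⊞
⊞⊞⊞⊞⊞⊞⊞⊞⊞
⊞⊞⊞⊞⊞⊞⊞⊞⊞
??∙∘∙≋∙⊞⊞
??⊛∘⊚∘⊛⊞⊞
??∙∘⊛∙⊞⊞⊞
??⊛⊞∘∘∘⊞⊞
??⊛⊛∘≋⊞⊞⊞
???????⊞⊞

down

⊞⊞⊞⊞⊞⊞⊞⊞⊞
⊞⊞⊞⊞⊞⊞⊞⊞⊞
??∙∘∙≋∙⊞⊞
??⊛∘∘∘⊛⊞⊞
??∙∘⊚∙⊞⊞⊞
??⊛⊞∘∘∘⊞⊞
??⊛⊛∘≋⊞⊞⊞
???????⊞⊞
???????⊞⊞

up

⊞⊞⊞⊞⊞⊞⊞⊞⊞
⊞⊞⊞⊞⊞⊞⊞⊞⊞
⊞⊞⊞⊞⊞⊞⊞⊞⊞
??∙∘∙≋∙⊞⊞
??⊛∘⊚∘⊛⊞⊞
??∙∘⊛∙⊞⊞⊞
??⊛⊞∘∘∘⊞⊞
??⊛⊛∘≋⊞⊞⊞
???????⊞⊞

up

⊞⊞⊞⊞⊞⊞⊞⊞⊞
⊞⊞⊞⊞⊞⊞⊞⊞⊞
⊞⊞⊞⊞⊞⊞⊞⊞⊞
⊞⊞⊞⊞⊞⊞⊞⊞⊞
??∙∘⊚≋∙⊞⊞
??⊛∘∘∘⊛⊞⊞
??∙∘⊛∙⊞⊞⊞
??⊛⊞∘∘∘⊞⊞
??⊛⊛∘≋⊞⊞⊞

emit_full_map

∙∘⊚≋∙
⊛∘∘∘⊛
∙∘⊛∙⊞
⊛⊞∘∘∘
⊛⊛∘≋⊞

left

⊞⊞⊞⊞⊞⊞⊞⊞⊞
⊞⊞⊞⊞⊞⊞⊞⊞⊞
⊞⊞⊞⊞⊞⊞⊞⊞⊞
⊞⊞⊞⊞⊞⊞⊞⊞⊞
??⊛∙⊚∙≋∙⊞
??⊞⊛∘∘∘⊛⊞
??⊛∙∘⊛∙⊞⊞
???⊛⊞∘∘∘⊞
???⊛⊛∘≋⊞⊞

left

⊞⊞⊞⊞⊞⊞⊞⊞⊞
⊞⊞⊞⊞⊞⊞⊞⊞⊞
⊞⊞⊞⊞⊞⊞⊞⊞⊞
⊞⊞⊞⊞⊞⊞⊞⊞⊞
??∘⊛⊚∘∙≋∙
??≋⊞⊛∘∘∘⊛
??⊛⊛∙∘⊛∙⊞
????⊛⊞∘∘∘
????⊛⊛∘≋⊞

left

⊞⊞⊞⊞⊞⊞⊞⊞⊞
⊞⊞⊞⊞⊞⊞⊞⊞⊞
⊞⊞⊞⊞⊞⊞⊞⊞⊞
⊞⊞⊞⊞⊞⊞⊞⊞⊞
??∙∘⊚∙∘∙≋
??≋≋⊞⊛∘∘∘
??∙⊛⊛∙∘⊛∙
?????⊛⊞∘∘
?????⊛⊛∘≋

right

⊞⊞⊞⊞⊞⊞⊞⊞⊞
⊞⊞⊞⊞⊞⊞⊞⊞⊞
⊞⊞⊞⊞⊞⊞⊞⊞⊞
⊞⊞⊞⊞⊞⊞⊞⊞⊞
?∙∘⊛⊚∘∙≋∙
?≋≋⊞⊛∘∘∘⊛
?∙⊛⊛∙∘⊛∙⊞
????⊛⊞∘∘∘
????⊛⊛∘≋⊞

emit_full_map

∙∘⊛⊚∘∙≋∙
≋≋⊞⊛∘∘∘⊛
∙⊛⊛∙∘⊛∙⊞
???⊛⊞∘∘∘
???⊛⊛∘≋⊞


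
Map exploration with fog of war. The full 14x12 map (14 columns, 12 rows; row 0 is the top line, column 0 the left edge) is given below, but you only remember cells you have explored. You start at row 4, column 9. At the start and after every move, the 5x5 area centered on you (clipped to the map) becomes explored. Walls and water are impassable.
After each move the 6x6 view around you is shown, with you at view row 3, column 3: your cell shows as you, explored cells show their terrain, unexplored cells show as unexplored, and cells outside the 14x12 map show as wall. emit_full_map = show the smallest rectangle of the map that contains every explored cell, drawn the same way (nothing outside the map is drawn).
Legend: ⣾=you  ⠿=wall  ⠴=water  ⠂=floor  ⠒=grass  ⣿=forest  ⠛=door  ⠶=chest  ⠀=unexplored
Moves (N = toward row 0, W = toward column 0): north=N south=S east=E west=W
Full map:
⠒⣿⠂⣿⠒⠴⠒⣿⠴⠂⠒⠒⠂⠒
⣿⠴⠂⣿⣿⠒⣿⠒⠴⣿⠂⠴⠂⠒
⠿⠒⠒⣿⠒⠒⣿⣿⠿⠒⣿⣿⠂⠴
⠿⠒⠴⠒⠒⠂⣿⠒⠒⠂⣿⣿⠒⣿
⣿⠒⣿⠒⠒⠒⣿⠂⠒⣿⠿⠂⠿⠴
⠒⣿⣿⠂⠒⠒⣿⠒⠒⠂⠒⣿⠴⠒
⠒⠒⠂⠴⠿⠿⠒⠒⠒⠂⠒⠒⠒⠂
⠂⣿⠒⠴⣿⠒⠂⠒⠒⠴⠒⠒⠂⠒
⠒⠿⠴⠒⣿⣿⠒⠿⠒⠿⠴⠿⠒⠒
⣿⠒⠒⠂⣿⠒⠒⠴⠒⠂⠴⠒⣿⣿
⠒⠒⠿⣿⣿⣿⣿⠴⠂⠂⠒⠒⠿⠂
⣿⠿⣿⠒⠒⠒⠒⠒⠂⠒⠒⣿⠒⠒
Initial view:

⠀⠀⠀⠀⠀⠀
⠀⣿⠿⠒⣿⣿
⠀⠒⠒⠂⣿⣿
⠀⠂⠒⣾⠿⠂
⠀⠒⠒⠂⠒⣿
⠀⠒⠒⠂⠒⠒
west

⠀⠀⠀⠀⠀⠀
⠀⣿⣿⠿⠒⣿
⠀⣿⠒⠒⠂⣿
⠀⣿⠂⣾⣿⠿
⠀⣿⠒⠒⠂⠒
⠀⠒⠒⠒⠂⠒

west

⠀⠀⠀⠀⠀⠀
⠀⠒⣿⣿⠿⠒
⠀⠂⣿⠒⠒⠂
⠀⠒⣿⣾⠒⣿
⠀⠒⣿⠒⠒⠂
⠀⠿⠒⠒⠒⠂

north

⠀⠀⠀⠀⠀⠀
⠀⠒⣿⠒⠴⣿
⠀⠒⣿⣿⠿⠒
⠀⠂⣿⣾⠒⠂
⠀⠒⣿⠂⠒⣿
⠀⠒⣿⠒⠒⠂

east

⠀⠀⠀⠀⠀⠀
⠒⣿⠒⠴⣿⠂
⠒⣿⣿⠿⠒⣿
⠂⣿⠒⣾⠂⣿
⠒⣿⠂⠒⣿⠿
⠒⣿⠒⠒⠂⠒

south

⠒⣿⠒⠴⣿⠂
⠒⣿⣿⠿⠒⣿
⠂⣿⠒⠒⠂⣿
⠒⣿⠂⣾⣿⠿
⠒⣿⠒⠒⠂⠒
⠿⠒⠒⠒⠂⠒

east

⣿⠒⠴⣿⠂⠀
⣿⣿⠿⠒⣿⣿
⣿⠒⠒⠂⣿⣿
⣿⠂⠒⣾⠿⠂
⣿⠒⠒⠂⠒⣿
⠒⠒⠒⠂⠒⠒

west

⠒⣿⠒⠴⣿⠂
⠒⣿⣿⠿⠒⣿
⠂⣿⠒⠒⠂⣿
⠒⣿⠂⣾⣿⠿
⠒⣿⠒⠒⠂⠒
⠿⠒⠒⠒⠂⠒

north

⠀⠀⠀⠀⠀⠀
⠒⣿⠒⠴⣿⠂
⠒⣿⣿⠿⠒⣿
⠂⣿⠒⣾⠂⣿
⠒⣿⠂⠒⣿⠿
⠒⣿⠒⠒⠂⠒

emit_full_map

⠒⣿⠒⠴⣿⠂⠀
⠒⣿⣿⠿⠒⣿⣿
⠂⣿⠒⣾⠂⣿⣿
⠒⣿⠂⠒⣿⠿⠂
⠒⣿⠒⠒⠂⠒⣿
⠿⠒⠒⠒⠂⠒⠒


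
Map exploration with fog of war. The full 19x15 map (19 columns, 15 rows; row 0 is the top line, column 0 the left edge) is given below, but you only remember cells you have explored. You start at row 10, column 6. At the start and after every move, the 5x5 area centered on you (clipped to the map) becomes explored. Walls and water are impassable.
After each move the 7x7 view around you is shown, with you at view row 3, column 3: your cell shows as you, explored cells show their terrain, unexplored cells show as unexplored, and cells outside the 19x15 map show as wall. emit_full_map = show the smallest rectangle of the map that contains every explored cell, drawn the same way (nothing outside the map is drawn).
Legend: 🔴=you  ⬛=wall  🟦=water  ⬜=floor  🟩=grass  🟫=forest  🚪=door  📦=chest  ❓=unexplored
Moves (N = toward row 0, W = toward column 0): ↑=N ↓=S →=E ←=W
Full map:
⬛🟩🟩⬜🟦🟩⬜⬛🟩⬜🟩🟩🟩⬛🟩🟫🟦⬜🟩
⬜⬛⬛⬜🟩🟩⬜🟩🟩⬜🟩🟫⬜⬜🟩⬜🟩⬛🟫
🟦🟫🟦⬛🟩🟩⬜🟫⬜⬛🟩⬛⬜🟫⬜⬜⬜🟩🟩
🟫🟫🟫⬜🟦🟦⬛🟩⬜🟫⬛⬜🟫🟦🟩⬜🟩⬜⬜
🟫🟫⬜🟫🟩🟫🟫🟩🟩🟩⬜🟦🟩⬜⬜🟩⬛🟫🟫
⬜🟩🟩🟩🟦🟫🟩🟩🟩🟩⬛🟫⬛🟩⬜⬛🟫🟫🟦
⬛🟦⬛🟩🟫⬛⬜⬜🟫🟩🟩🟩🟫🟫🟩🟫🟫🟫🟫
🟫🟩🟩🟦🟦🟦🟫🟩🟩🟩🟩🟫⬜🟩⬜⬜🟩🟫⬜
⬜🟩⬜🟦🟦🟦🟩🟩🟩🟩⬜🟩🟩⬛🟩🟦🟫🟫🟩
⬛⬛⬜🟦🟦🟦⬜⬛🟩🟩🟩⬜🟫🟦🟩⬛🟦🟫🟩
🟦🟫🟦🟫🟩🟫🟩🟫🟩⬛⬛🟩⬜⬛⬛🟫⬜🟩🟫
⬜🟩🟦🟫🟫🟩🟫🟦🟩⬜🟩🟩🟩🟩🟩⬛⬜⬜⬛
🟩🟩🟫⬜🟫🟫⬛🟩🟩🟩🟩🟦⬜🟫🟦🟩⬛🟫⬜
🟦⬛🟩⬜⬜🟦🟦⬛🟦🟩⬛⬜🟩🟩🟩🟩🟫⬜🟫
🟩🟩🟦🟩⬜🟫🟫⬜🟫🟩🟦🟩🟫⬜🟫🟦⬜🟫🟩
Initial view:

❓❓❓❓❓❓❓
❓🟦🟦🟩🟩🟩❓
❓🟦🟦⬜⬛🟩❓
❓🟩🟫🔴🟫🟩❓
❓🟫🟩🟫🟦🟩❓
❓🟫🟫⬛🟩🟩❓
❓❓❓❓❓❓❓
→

❓❓❓❓❓❓❓
🟦🟦🟩🟩🟩🟩❓
🟦🟦⬜⬛🟩🟩❓
🟩🟫🟩🔴🟩⬛❓
🟫🟩🟫🟦🟩⬜❓
🟫🟫⬛🟩🟩🟩❓
❓❓❓❓❓❓❓

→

❓❓❓❓❓❓❓
🟦🟩🟩🟩🟩⬜❓
🟦⬜⬛🟩🟩🟩❓
🟫🟩🟫🔴⬛⬛❓
🟩🟫🟦🟩⬜🟩❓
🟫⬛🟩🟩🟩🟩❓
❓❓❓❓❓❓❓

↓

🟦🟩🟩🟩🟩⬜❓
🟦⬜⬛🟩🟩🟩❓
🟫🟩🟫🟩⬛⬛❓
🟩🟫🟦🔴⬜🟩❓
🟫⬛🟩🟩🟩🟩❓
❓🟦⬛🟦🟩⬛❓
❓❓❓❓❓❓❓

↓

🟦⬜⬛🟩🟩🟩❓
🟫🟩🟫🟩⬛⬛❓
🟩🟫🟦🟩⬜🟩❓
🟫⬛🟩🔴🟩🟩❓
❓🟦⬛🟦🟩⬛❓
❓🟫⬜🟫🟩🟦❓
⬛⬛⬛⬛⬛⬛⬛

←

🟦🟦⬜⬛🟩🟩🟩
🟩🟫🟩🟫🟩⬛⬛
🟫🟩🟫🟦🟩⬜🟩
🟫🟫⬛🔴🟩🟩🟩
❓🟦🟦⬛🟦🟩⬛
❓🟫🟫⬜🟫🟩🟦
⬛⬛⬛⬛⬛⬛⬛

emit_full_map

🟦🟦🟩🟩🟩🟩⬜
🟦🟦⬜⬛🟩🟩🟩
🟩🟫🟩🟫🟩⬛⬛
🟫🟩🟫🟦🟩⬜🟩
🟫🟫⬛🔴🟩🟩🟩
❓🟦🟦⬛🟦🟩⬛
❓🟫🟫⬜🟫🟩🟦

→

🟦⬜⬛🟩🟩🟩❓
🟫🟩🟫🟩⬛⬛❓
🟩🟫🟦🟩⬜🟩❓
🟫⬛🟩🔴🟩🟩❓
🟦🟦⬛🟦🟩⬛❓
🟫🟫⬜🟫🟩🟦❓
⬛⬛⬛⬛⬛⬛⬛

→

⬜⬛🟩🟩🟩❓❓
🟩🟫🟩⬛⬛🟩❓
🟫🟦🟩⬜🟩🟩❓
⬛🟩🟩🔴🟩🟦❓
🟦⬛🟦🟩⬛⬜❓
🟫⬜🟫🟩🟦🟩❓
⬛⬛⬛⬛⬛⬛⬛

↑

🟩🟩🟩🟩⬜❓❓
⬜⬛🟩🟩🟩⬜❓
🟩🟫🟩⬛⬛🟩❓
🟫🟦🟩🔴🟩🟩❓
⬛🟩🟩🟩🟩🟦❓
🟦⬛🟦🟩⬛⬜❓
🟫⬜🟫🟩🟦🟩❓

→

🟩🟩🟩⬜❓❓❓
⬛🟩🟩🟩⬜🟫❓
🟫🟩⬛⬛🟩⬜❓
🟦🟩⬜🔴🟩🟩❓
🟩🟩🟩🟩🟦⬜❓
⬛🟦🟩⬛⬜🟩❓
⬜🟫🟩🟦🟩❓❓

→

🟩🟩⬜❓❓❓❓
🟩🟩🟩⬜🟫🟦❓
🟩⬛⬛🟩⬜⬛❓
🟩⬜🟩🔴🟩🟩❓
🟩🟩🟩🟦⬜🟫❓
🟦🟩⬛⬜🟩🟩❓
🟫🟩🟦🟩❓❓❓

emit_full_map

🟦🟦🟩🟩🟩🟩⬜❓❓❓
🟦🟦⬜⬛🟩🟩🟩⬜🟫🟦
🟩🟫🟩🟫🟩⬛⬛🟩⬜⬛
🟫🟩🟫🟦🟩⬜🟩🔴🟩🟩
🟫🟫⬛🟩🟩🟩🟩🟦⬜🟫
❓🟦🟦⬛🟦🟩⬛⬜🟩🟩
❓🟫🟫⬜🟫🟩🟦🟩❓❓

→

🟩⬜❓❓❓❓❓
🟩🟩⬜🟫🟦🟩❓
⬛⬛🟩⬜⬛⬛❓
⬜🟩🟩🔴🟩🟩❓
🟩🟩🟦⬜🟫🟦❓
🟩⬛⬜🟩🟩🟩❓
🟩🟦🟩❓❓❓❓

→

⬜❓❓❓❓❓❓
🟩⬜🟫🟦🟩⬛❓
⬛🟩⬜⬛⬛🟫❓
🟩🟩🟩🔴🟩⬛❓
🟩🟦⬜🟫🟦🟩❓
⬛⬜🟩🟩🟩🟩❓
🟦🟩❓❓❓❓❓

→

❓❓❓❓❓❓❓
⬜🟫🟦🟩⬛🟦❓
🟩⬜⬛⬛🟫⬜❓
🟩🟩🟩🔴⬛⬜❓
🟦⬜🟫🟦🟩⬛❓
⬜🟩🟩🟩🟩🟫❓
🟩❓❓❓❓❓❓

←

⬜❓❓❓❓❓❓
🟩⬜🟫🟦🟩⬛🟦
⬛🟩⬜⬛⬛🟫⬜
🟩🟩🟩🔴🟩⬛⬜
🟩🟦⬜🟫🟦🟩⬛
⬛⬜🟩🟩🟩🟩🟫
🟦🟩❓❓❓❓❓

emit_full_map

🟦🟦🟩🟩🟩🟩⬜❓❓❓❓❓❓
🟦🟦⬜⬛🟩🟩🟩⬜🟫🟦🟩⬛🟦
🟩🟫🟩🟫🟩⬛⬛🟩⬜⬛⬛🟫⬜
🟫🟩🟫🟦🟩⬜🟩🟩🟩🔴🟩⬛⬜
🟫🟫⬛🟩🟩🟩🟩🟦⬜🟫🟦🟩⬛
❓🟦🟦⬛🟦🟩⬛⬜🟩🟩🟩🟩🟫
❓🟫🟫⬜🟫🟩🟦🟩❓❓❓❓❓

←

🟩⬜❓❓❓❓❓
🟩🟩⬜🟫🟦🟩⬛
⬛⬛🟩⬜⬛⬛🟫
⬜🟩🟩🔴🟩🟩⬛
🟩🟩🟦⬜🟫🟦🟩
🟩⬛⬜🟩🟩🟩🟩
🟩🟦🟩❓❓❓❓

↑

❓❓❓❓❓❓❓
🟩⬜🟩🟩⬛🟩❓
🟩🟩⬜🟫🟦🟩⬛
⬛⬛🟩🔴⬛⬛🟫
⬜🟩🟩🟩🟩🟩⬛
🟩🟩🟦⬜🟫🟦🟩
🟩⬛⬜🟩🟩🟩🟩

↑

❓❓❓❓❓❓❓
❓🟩🟫⬜🟩⬜❓
🟩⬜🟩🟩⬛🟩❓
🟩🟩⬜🔴🟦🟩⬛
⬛⬛🟩⬜⬛⬛🟫
⬜🟩🟩🟩🟩🟩⬛
🟩🟩🟦⬜🟫🟦🟩

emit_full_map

❓❓❓❓❓❓🟩🟫⬜🟩⬜❓❓
🟦🟦🟩🟩🟩🟩⬜🟩🟩⬛🟩❓❓
🟦🟦⬜⬛🟩🟩🟩⬜🔴🟦🟩⬛🟦
🟩🟫🟩🟫🟩⬛⬛🟩⬜⬛⬛🟫⬜
🟫🟩🟫🟦🟩⬜🟩🟩🟩🟩🟩⬛⬜
🟫🟫⬛🟩🟩🟩🟩🟦⬜🟫🟦🟩⬛
❓🟦🟦⬛🟦🟩⬛⬜🟩🟩🟩🟩🟫
❓🟫🟫⬜🟫🟩🟦🟩❓❓❓❓❓


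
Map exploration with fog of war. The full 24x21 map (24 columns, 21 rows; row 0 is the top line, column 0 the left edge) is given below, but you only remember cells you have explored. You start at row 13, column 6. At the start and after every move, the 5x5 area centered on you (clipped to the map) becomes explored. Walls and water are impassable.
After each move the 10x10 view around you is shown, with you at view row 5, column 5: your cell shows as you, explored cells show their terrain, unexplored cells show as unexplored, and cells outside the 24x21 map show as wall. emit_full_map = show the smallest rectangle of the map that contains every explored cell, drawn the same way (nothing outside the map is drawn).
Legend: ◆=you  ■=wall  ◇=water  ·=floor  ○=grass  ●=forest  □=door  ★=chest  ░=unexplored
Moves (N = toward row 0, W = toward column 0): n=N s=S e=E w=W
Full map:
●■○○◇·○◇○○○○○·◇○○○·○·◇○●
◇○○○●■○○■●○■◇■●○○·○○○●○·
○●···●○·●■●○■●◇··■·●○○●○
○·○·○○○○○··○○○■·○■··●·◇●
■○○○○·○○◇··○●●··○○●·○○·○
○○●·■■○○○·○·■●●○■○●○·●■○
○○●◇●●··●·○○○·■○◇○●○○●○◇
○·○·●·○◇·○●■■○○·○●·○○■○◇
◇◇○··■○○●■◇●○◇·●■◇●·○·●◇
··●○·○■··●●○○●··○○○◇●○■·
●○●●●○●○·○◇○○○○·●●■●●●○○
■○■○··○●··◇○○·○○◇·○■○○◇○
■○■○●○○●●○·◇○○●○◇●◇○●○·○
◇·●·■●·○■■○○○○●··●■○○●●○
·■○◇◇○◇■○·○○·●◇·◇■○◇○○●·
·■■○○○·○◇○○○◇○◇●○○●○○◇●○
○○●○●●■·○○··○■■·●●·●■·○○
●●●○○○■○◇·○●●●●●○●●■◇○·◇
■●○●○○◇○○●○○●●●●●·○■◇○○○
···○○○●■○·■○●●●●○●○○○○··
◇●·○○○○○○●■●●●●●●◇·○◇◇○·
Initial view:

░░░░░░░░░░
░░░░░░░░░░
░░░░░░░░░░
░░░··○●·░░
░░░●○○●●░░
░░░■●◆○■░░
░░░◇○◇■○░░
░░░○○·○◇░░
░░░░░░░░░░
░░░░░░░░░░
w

░░░░░░░░░░
░░░░░░░░░░
░░░░░░░░░░
░░░○··○●·░
░░░○●○○●●░
░░░·■◆·○■░
░░░◇◇○◇■○░
░░░○○○·○◇░
░░░░░░░░░░
░░░░░░░░░░

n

░░░░░░░░░░
░░░░░░░░░░
░░░░░░░░░░
░░░●●○●○░░
░░░○··○●·░
░░░○●◆○●●░
░░░·■●·○■░
░░░◇◇○◇■○░
░░░○○○·○◇░
░░░░░░░░░░

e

░░░░░░░░░░
░░░░░░░░░░
░░░░░░░░░░
░░●●○●○·░░
░░○··○●·░░
░░○●○◆●●░░
░░·■●·○■░░
░░◇◇○◇■○░░
░░○○○·○◇░░
░░░░░░░░░░

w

░░░░░░░░░░
░░░░░░░░░░
░░░░░░░░░░
░░░●●○●○·░
░░░○··○●·░
░░░○●◆○●●░
░░░·■●·○■░
░░░◇◇○◇■○░
░░░○○○·○◇░
░░░░░░░░░░

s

░░░░░░░░░░
░░░░░░░░░░
░░░●●○●○·░
░░░○··○●·░
░░░○●○○●●░
░░░·■◆·○■░
░░░◇◇○◇■○░
░░░○○○·○◇░
░░░░░░░░░░
░░░░░░░░░░

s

░░░░░░░░░░
░░░●●○●○·░
░░░○··○●·░
░░░○●○○●●░
░░░·■●·○■░
░░░◇◇◆◇■○░
░░░○○○·○◇░
░░░○●●■·░░
░░░░░░░░░░
░░░░░░░░░░

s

░░░●●○●○·░
░░░○··○●·░
░░░○●○○●●░
░░░·■●·○■░
░░░◇◇○◇■○░
░░░○○◆·○◇░
░░░○●●■·░░
░░░○○○■○░░
░░░░░░░░░░
░░░░░░░░░░

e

░░●●○●○·░░
░░○··○●·░░
░░○●○○●●░░
░░·■●·○■░░
░░◇◇○◇■○░░
░░○○○◆○◇░░
░░○●●■·○░░
░░○○○■○◇░░
░░░░░░░░░░
░░░░░░░░░░

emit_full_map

●●○●○·
○··○●·
○●○○●●
·■●·○■
◇◇○◇■○
○○○◆○◇
○●●■·○
○○○■○◇

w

░░░●●○●○·░
░░░○··○●·░
░░░○●○○●●░
░░░·■●·○■░
░░░◇◇○◇■○░
░░░○○◆·○◇░
░░░○●●■·○░
░░░○○○■○◇░
░░░░░░░░░░
░░░░░░░░░░

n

░░░░░░░░░░
░░░●●○●○·░
░░░○··○●·░
░░░○●○○●●░
░░░·■●·○■░
░░░◇◇◆◇■○░
░░░○○○·○◇░
░░░○●●■·○░
░░░○○○■○◇░
░░░░░░░░░░

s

░░░●●○●○·░
░░░○··○●·░
░░░○●○○●●░
░░░·■●·○■░
░░░◇◇○◇■○░
░░░○○◆·○◇░
░░░○●●■·○░
░░░○○○■○◇░
░░░░░░░░░░
░░░░░░░░░░

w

■░░░●●○●○·
■░░░○··○●·
■░░░○●○○●●
■░░●·■●·○■
■░░○◇◇○◇■○
■░░■○◆○·○◇
■░░●○●●■·○
■░░●○○○■○◇
■░░░░░░░░░
■░░░░░░░░░

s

■░░░○··○●·
■░░░○●○○●●
■░░●·■●·○■
■░░○◇◇○◇■○
■░░■○○○·○◇
■░░●○◆●■·○
■░░●○○○■○◇
■░░○●○○◇░░
■░░░░░░░░░
■░░░░░░░░░

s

■░░░○●○○●●
■░░●·■●·○■
■░░○◇◇○◇■○
■░░■○○○·○◇
■░░●○●●■·○
■░░●○◆○■○◇
■░░○●○○◇░░
■░░·○○○●░░
■░░░░░░░░░
■■■■■■■■■■

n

■░░░○··○●·
■░░░○●○○●●
■░░●·■●·○■
■░░○◇◇○◇■○
■░░■○○○·○◇
■░░●○◆●■·○
■░░●○○○■○◇
■░░○●○○◇░░
■░░·○○○●░░
■░░░░░░░░░

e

░░░○··○●·░
░░░○●○○●●░
░░●·■●·○■░
░░○◇◇○◇■○░
░░■○○○·○◇░
░░●○●◆■·○░
░░●○○○■○◇░
░░○●○○◇○░░
░░·○○○●░░░
░░░░░░░░░░

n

░░░●●○●○·░
░░░○··○●·░
░░░○●○○●●░
░░●·■●·○■░
░░○◇◇○◇■○░
░░■○○◆·○◇░
░░●○●●■·○░
░░●○○○■○◇░
░░○●○○◇○░░
░░·○○○●░░░

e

░░●●○●○·░░
░░○··○●·░░
░░○●○○●●░░
░●·■●·○■░░
░○◇◇○◇■○░░
░■○○○◆○◇░░
░●○●●■·○░░
░●○○○■○◇░░
░○●○○◇○░░░
░·○○○●░░░░

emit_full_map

░●●○●○·
░○··○●·
░○●○○●●
●·■●·○■
○◇◇○◇■○
■○○○◆○◇
●○●●■·○
●○○○■○◇
○●○○◇○░
·○○○●░░

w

░░░●●○●○·░
░░░○··○●·░
░░░○●○○●●░
░░●·■●·○■░
░░○◇◇○◇■○░
░░■○○◆·○◇░
░░●○●●■·○░
░░●○○○■○◇░
░░○●○○◇○░░
░░·○○○●░░░

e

░░●●○●○·░░
░░○··○●·░░
░░○●○○●●░░
░●·■●·○■░░
░○◇◇○◇■○░░
░■○○○◆○◇░░
░●○●●■·○░░
░●○○○■○◇░░
░○●○○◇○░░░
░·○○○●░░░░

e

░●●○●○·░░░
░○··○●·░░░
░○●○○●●░░░
●·■●·○■■░░
○◇◇○◇■○·░░
■○○○·◆◇○░░
●○●●■·○○░░
●○○○■○◇·░░
○●○○◇○░░░░
·○○○●░░░░░

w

░░●●○●○·░░
░░○··○●·░░
░░○●○○●●░░
░●·■●·○■■░
░○◇◇○◇■○·░
░■○○○◆○◇○░
░●○●●■·○○░
░●○○○■○◇·░
░○●○○◇○░░░
░·○○○●░░░░

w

░░░●●○●○·░
░░░○··○●·░
░░░○●○○●●░
░░●·■●·○■■
░░○◇◇○◇■○·
░░■○○◆·○◇○
░░●○●●■·○○
░░●○○○■○◇·
░░○●○○◇○░░
░░·○○○●░░░

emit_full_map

░●●○●○·░
░○··○●·░
░○●○○●●░
●·■●·○■■
○◇◇○◇■○·
■○○◆·○◇○
●○●●■·○○
●○○○■○◇·
○●○○◇○░░
·○○○●░░░

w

■░░░●●○●○·
■░░░○··○●·
■░░░○●○○●●
■░░●·■●·○■
■░░○◇◇○◇■○
■░░■○◆○·○◇
■░░●○●●■·○
■░░●○○○■○◇
■░░○●○○◇○░
■░░·○○○●░░

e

░░░●●○●○·░
░░░○··○●·░
░░░○●○○●●░
░░●·■●·○■■
░░○◇◇○◇■○·
░░■○○◆·○◇○
░░●○●●■·○○
░░●○○○■○◇·
░░○●○○◇○░░
░░·○○○●░░░

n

░░░░░░░░░░
░░░●●○●○·░
░░░○··○●·░
░░░○●○○●●░
░░●·■●·○■■
░░○◇◇◆◇■○·
░░■○○○·○◇○
░░●○●●■·○○
░░●○○○■○◇·
░░○●○○◇○░░

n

░░░░░░░░░░
░░░░░░░░░░
░░░●●○●○·░
░░░○··○●·░
░░░○●○○●●░
░░●·■◆·○■■
░░○◇◇○◇■○·
░░■○○○·○◇○
░░●○●●■·○○
░░●○○○■○◇·

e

░░░░░░░░░░
░░░░░░░░░░
░░●●○●○·░░
░░○··○●·░░
░░○●○○●●░░
░●·■●◆○■■░
░○◇◇○◇■○·░
░■○○○·○◇○░
░●○●●■·○○░
░●○○○■○◇·░

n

░░░░░░░░░░
░░░░░░░░░░
░░░░░░░░░░
░░●●○●○·░░
░░○··○●·░░
░░○●○◆●●░░
░●·■●·○■■░
░○◇◇○◇■○·░
░■○○○·○◇○░
░●○●●■·○○░

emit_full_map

░●●○●○·░
░○··○●·░
░○●○◆●●░
●·■●·○■■
○◇◇○◇■○·
■○○○·○◇○
●○●●■·○○
●○○○■○◇·
○●○○◇○░░
·○○○●░░░

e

░░░░░░░░░░
░░░░░░░░░░
░░░░░░░░░░
░●●○●○·○░░
░○··○●··░░
░○●○○◆●○░░
●·■●·○■■░░
○◇◇○◇■○·░░
■○○○·○◇○░░
●○●●■·○○░░

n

░░░░░░░░░░
░░░░░░░░░░
░░░░░░░░░░
░░░○■··●░░
░●●○●○·○░░
░○··○◆··░░
░○●○○●●○░░
●·■●·○■■░░
○◇◇○◇■○·░░
■○○○·○◇○░░

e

░░░░░░░░░░
░░░░░░░░░░
░░░░░░░░░░
░░○■··●●░░
●●○●○·○◇░░
○··○●◆·◇░░
○●○○●●○·░░
·■●·○■■○░░
◇◇○◇■○·░░░
○○○·○◇○░░░

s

░░░░░░░░░░
░░░░░░░░░░
░░○■··●●░░
●●○●○·○◇░░
○··○●··◇░░
○●○○●◆○·░░
·■●·○■■○░░
◇◇○◇■○·○░░
○○○·○◇○░░░
○●●■·○○░░░

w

░░░░░░░░░░
░░░░░░░░░░
░░░○■··●●░
░●●○●○·○◇░
░○··○●··◇░
░○●○○◆●○·░
●·■●·○■■○░
○◇◇○◇■○·○░
■○○○·○◇○░░
●○●●■·○○░░

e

░░░░░░░░░░
░░░░░░░░░░
░░○■··●●░░
●●○●○·○◇░░
○··○●··◇░░
○●○○●◆○·░░
·■●·○■■○░░
◇◇○◇■○·○░░
○○○·○◇○░░░
○●●■·○○░░░

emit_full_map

░░░○■··●●
░●●○●○·○◇
░○··○●··◇
░○●○○●◆○·
●·■●·○■■○
○◇◇○◇■○·○
■○○○·○◇○░
●○●●■·○○░
●○○○■○◇·░
○●○○◇○░░░
·○○○●░░░░
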